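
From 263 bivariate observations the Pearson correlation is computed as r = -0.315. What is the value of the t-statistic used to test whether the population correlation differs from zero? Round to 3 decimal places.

-5.362

1 − r² = 1 − 0.099225 = 0.900775;  √(1−r²) = 0.949092
√(n−2) = √261 = 16.155494
t = r·√(n−2)/√(1−r²) = -0.315 · 16.155494 / 0.949092 = -5.362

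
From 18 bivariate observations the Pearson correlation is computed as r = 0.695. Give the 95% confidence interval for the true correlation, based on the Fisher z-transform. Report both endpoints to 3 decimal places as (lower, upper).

z_r = atanh(0.695) = 0.857563;  SE = 1/√(n−3) = 1/√15 = 0.258199
z-limits: 0.857563 ± 1.960·0.258199 = 0.857563 ± 0.506070 = [0.351493, 1.363633]
ρ-limits: (tanh 0.351493, tanh 1.363633) = (0.338, 0.877)

(0.338, 0.877)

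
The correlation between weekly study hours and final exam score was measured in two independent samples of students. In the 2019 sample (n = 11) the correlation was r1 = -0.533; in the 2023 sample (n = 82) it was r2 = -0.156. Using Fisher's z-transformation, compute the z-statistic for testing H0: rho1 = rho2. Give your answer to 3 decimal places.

z1 = atanh(-0.533) = -0.594326,  z2 = atanh(-0.156) = -0.157284
SE = √(1/(n1−3) + 1/(n2−3)) = √(1/8 + 1/79) = √(0.1250000 + 0.0126582) = √0.1376582 = 0.371023
z = (z1 − z2)/SE = (-0.594326 − (-0.157284)) / 0.371023 = -0.437042 / 0.371023 = -1.178

-1.178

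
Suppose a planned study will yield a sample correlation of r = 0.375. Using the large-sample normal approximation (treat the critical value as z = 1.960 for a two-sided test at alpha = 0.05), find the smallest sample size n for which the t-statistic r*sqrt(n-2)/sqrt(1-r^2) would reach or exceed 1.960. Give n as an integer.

26

Need r·√(n−2)/√(1−r²) ≥ 1.960
√(n−2) ≥ 1.960·√(1−0.140625) / 0.375 = 1.960·0.927025 / 0.375 = 4.8453
n−2 ≥ 23.4769  ⇒  n ≥ 25.4769
Smallest integer n = 26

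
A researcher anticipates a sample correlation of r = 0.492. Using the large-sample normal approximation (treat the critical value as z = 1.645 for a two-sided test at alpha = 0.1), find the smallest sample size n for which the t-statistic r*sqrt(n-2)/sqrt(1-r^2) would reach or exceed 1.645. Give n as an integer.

11

Need r·√(n−2)/√(1−r²) ≥ 1.645
√(n−2) ≥ 1.645·√(1−0.242064) / 0.492 = 1.645·0.870595 / 0.492 = 2.9108
n−2 ≥ 8.4728  ⇒  n ≥ 10.4728
Smallest integer n = 11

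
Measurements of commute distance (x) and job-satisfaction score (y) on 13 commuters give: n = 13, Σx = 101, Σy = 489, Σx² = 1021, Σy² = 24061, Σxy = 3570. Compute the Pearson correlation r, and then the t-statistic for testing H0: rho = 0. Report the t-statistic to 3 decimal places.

-0.670

Numerator: nΣxy − (Σx)(Σy) = 13·3570 − (101)(489) = -2979
Denominator: √[(nΣx²−(Σx)²)(nΣy²−(Σy)²)]
  nΣx²−(Σx)² = 13·1021 − 10201 = 3072;  nΣy²−(Σy)² = 13·24061 − 239121 = 73672
  √(3072·73672) = √226320384 = 15043.9484
r = -2979 / 15043.9484 = -0.1980
t = r·√(n−2)/√(1−r²) = -0.1980·√11 / √(1−0.039204) = -0.656692 / 0.980202 = -0.670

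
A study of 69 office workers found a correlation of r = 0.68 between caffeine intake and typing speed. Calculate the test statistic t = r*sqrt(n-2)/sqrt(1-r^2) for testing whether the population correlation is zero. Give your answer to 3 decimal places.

7.591

t = r·√(n−2) / √(1−r²) with r = 0.68, n = 69
  = 0.68·√67 / √(1 − 0.4624)
  = 0.68·8.185353 / 0.733212
  = 5.566040 / 0.733212 = 7.591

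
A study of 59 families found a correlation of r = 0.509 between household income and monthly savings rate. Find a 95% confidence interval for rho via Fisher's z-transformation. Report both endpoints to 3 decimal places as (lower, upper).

Fisher z: z_r = atanh(r) = ½·ln((1+0.509)/(1−0.509)) = 0.561379
SE(z) = 1/√(n−3) = 1/√56 = 0.133631
95% ⇒ z* = 1.960; margin = 1.960·0.133631 = 0.261917
CI on z-scale: (0.299462, 0.823296)
Back-transform: tanh(0.299462) = 0.290820, tanh(0.823296) = 0.676860

(0.291, 0.677)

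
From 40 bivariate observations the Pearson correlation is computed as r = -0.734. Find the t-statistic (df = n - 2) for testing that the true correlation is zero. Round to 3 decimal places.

-6.662

1 − r² = 1 − 0.538756 = 0.461244;  √(1−r²) = 0.679149
√(n−2) = √38 = 6.164414
t = r·√(n−2)/√(1−r²) = -0.734 · 6.164414 / 0.679149 = -6.662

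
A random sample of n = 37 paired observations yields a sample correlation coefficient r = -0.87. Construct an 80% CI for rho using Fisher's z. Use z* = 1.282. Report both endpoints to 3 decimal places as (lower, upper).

(-0.914, -0.805)

Fisher z: z_r = atanh(r) = ½·ln((1+(-0.87))/(1−(-0.87))) = -1.333080
SE(z) = 1/√(n−3) = 1/√34 = 0.171499
80% ⇒ z* = 1.282; margin = 1.282·0.171499 = 0.219862
CI on z-scale: (-1.552942, -1.113218)
Back-transform: tanh(-1.552942) = -0.914270, tanh(-1.113218) = -0.805197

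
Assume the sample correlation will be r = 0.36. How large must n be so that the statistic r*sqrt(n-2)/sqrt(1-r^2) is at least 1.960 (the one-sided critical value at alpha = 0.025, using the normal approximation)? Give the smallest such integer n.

28

r√(n−2)/√(1−r²) ≥ 1.960  ⇔  n−2 ≥ (1.960)²·(1−r²)/r²
(1−r²)/r² = (1−0.1296)/0.1296 = 6.7160
n ≥ 2 + 3.8416·6.7160 = 2 + 25.8002 = 27.8002
⌈27.8002⌉ = 28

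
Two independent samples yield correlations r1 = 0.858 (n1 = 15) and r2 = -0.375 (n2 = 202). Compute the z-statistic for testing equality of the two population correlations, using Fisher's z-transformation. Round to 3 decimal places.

5.652

z1 = atanh(0.858) = 1.285714,  z2 = atanh(-0.375) = -0.394229
SE = √(1/(n1−3) + 1/(n2−3)) = √(1/12 + 1/199) = √(0.0833333 + 0.0050251) = √0.0883584 = 0.297251
z = (z1 − z2)/SE = (1.285714 − (-0.394229)) / 0.297251 = 1.679943 / 0.297251 = 5.652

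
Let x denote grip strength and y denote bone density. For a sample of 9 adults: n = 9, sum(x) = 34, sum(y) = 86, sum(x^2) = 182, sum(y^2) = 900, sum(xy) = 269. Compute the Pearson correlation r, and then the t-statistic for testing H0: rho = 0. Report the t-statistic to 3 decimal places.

-4.530

S_xy = nΣxy − ΣxΣy = 9·269 − 34·86 = 2421 − 2924 = -503
S_xx = nΣx² − (Σx)² = 9·182 − 34² = 1638 − 1156 = 482
S_yy = nΣy² − (Σy)² = 9·900 − 86² = 8100 − 7396 = 704
r = S_xy / √(S_xx·S_yy) = -503 / √(482·704) = -503 / √339328 = -503 / 582.5187 = -0.8635
t = r·√(n−2)/√(1−r²) = -0.8635·√7 / √(1−0.745632) = -2.284606 / 0.504349 = -4.530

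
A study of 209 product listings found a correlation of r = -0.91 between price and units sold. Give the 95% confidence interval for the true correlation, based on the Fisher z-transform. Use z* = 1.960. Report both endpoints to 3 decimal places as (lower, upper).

(-0.931, -0.883)

z_r = atanh(-0.91) = -1.527524;  SE = 1/√(n−3) = 1/√206 = 0.069673
z-limits: -1.527524 ± 1.960·0.069673 = -1.527524 ± 0.136559 = [-1.664083, -1.390965]
ρ-limits: (tanh -1.664083, tanh -1.390965) = (-0.931, -0.883)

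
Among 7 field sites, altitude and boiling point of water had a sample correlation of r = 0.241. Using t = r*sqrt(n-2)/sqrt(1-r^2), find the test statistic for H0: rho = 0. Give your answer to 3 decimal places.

t = r·√(n−2) / √(1−r²) with r = 0.241, n = 7
  = 0.241·√5 / √(1 − 0.058081)
  = 0.241·2.236068 / 0.970525
  = 0.538892 / 0.970525 = 0.555

0.555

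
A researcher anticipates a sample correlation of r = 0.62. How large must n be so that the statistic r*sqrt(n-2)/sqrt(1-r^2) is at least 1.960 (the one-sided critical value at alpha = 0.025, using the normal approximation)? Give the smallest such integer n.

Need r·√(n−2)/√(1−r²) ≥ 1.960
√(n−2) ≥ 1.960·√(1−0.3844) / 0.62 = 1.960·0.784602 / 0.62 = 2.4804
n−2 ≥ 6.1524  ⇒  n ≥ 8.1524
Smallest integer n = 9

9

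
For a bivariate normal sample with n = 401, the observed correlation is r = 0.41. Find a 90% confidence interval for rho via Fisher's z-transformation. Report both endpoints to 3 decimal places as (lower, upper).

Fisher z: z_r = atanh(r) = ½·ln((1+0.41)/(1−0.41)) = 0.435611
SE(z) = 1/√(n−3) = 1/√398 = 0.050125
90% ⇒ z* = 1.645; margin = 1.645·0.050125 = 0.082456
CI on z-scale: (0.353155, 0.518067)
Back-transform: tanh(0.353155) = 0.339171, tanh(0.518067) = 0.476207

(0.339, 0.476)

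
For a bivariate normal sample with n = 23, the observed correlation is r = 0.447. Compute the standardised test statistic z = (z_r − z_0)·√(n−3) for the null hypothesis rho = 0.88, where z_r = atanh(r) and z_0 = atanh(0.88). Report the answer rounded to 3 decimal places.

-4.002

z_r = atanh(0.447) = 0.480945,  z_0 = atanh(0.88) = 1.375768
SE = 1/√(n−3) = 1/√20 = 0.223607
z = (z_r − z_0)/SE = (0.480945 − 1.375768) / 0.223607 = -0.894823 / 0.223607 = -4.002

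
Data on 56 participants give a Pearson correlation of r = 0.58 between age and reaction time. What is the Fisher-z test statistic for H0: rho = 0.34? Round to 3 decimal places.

2.245

Fisher z: atanh(0.58) = 0.662463, atanh(0.34) = 0.354093
z = (z_r − z_0)·√(n−3) = (0.662463 − 0.354093)·√53 = 0.308370 · 7.280110 = 2.245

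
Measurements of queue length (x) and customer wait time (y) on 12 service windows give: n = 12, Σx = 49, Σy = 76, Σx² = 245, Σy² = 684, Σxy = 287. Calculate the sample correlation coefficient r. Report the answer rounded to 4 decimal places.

-0.2446

S_xy = nΣxy − ΣxΣy = 12·287 − 49·76 = 3444 − 3724 = -280
S_xx = nΣx² − (Σx)² = 12·245 − 49² = 2940 − 2401 = 539
S_yy = nΣy² − (Σy)² = 12·684 − 76² = 8208 − 5776 = 2432
r = S_xy / √(S_xx·S_yy) = -280 / √(539·2432) = -280 / √1310848 = -280 / 1144.9227 = -0.2446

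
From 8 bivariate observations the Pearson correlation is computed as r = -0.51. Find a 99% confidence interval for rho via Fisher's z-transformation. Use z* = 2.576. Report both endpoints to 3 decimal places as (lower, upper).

(-0.937, 0.529)

Fisher z: z_r = atanh(r) = ½·ln((1+(-0.51))/(1−(-0.51))) = -0.562730
SE(z) = 1/√(n−3) = 1/√5 = 0.447214
99% ⇒ z* = 2.576; margin = 2.576·0.447214 = 1.152023
CI on z-scale: (-1.714753, 0.589293)
Back-transform: tanh(-1.714753) = -0.937228, tanh(0.589293) = 0.529387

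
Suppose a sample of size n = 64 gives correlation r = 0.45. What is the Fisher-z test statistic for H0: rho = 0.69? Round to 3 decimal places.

z_r = atanh(0.45) = 0.484700,  z_0 = atanh(0.69) = 0.847956
SE = 1/√(n−3) = 1/√61 = 0.128037
z = (z_r − z_0)/SE = (0.484700 − 0.847956) / 0.128037 = -0.363256 / 0.128037 = -2.837

-2.837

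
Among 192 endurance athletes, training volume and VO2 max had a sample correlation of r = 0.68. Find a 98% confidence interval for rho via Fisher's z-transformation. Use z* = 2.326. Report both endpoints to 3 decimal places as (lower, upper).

(0.578, 0.761)

Fisher z: z_r = atanh(r) = ½·ln((1+0.68)/(1−0.68)) = 0.829114
SE(z) = 1/√(n−3) = 1/√189 = 0.072739
98% ⇒ z* = 2.326; margin = 2.326·0.072739 = 0.169191
CI on z-scale: (0.659923, 0.998305)
Back-transform: tanh(0.659923) = 0.578312, tanh(0.998305) = 0.760881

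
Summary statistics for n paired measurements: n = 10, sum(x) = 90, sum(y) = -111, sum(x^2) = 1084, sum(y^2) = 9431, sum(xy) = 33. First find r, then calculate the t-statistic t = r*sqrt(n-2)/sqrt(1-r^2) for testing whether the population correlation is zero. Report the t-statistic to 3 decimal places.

2.685

Numerator: nΣxy − (Σx)(Σy) = 10·33 − (90)(-111) = 10320
Denominator: √[(nΣx²−(Σx)²)(nΣy²−(Σy)²)]
  nΣx²−(Σx)² = 10·1084 − 8100 = 2740;  nΣy²−(Σy)² = 10·9431 − 12321 = 81989
  √(2740·81989) = √224649860 = 14988.3241
r = 10320 / 14988.3241 = 0.6885
t = r·√(n−2)/√(1−r²) = 0.6885·√8 / √(1−0.474032) = 1.947372 / 0.725237 = 2.685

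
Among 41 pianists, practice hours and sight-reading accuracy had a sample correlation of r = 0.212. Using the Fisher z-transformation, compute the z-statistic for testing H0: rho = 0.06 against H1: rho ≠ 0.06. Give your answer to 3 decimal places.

Fisher z: atanh(0.212) = 0.215265, atanh(0.06) = 0.060072
z = (z_r − z_0)·√(n−3) = (0.215265 − 0.060072)·√38 = 0.155193 · 6.164414 = 0.957

0.957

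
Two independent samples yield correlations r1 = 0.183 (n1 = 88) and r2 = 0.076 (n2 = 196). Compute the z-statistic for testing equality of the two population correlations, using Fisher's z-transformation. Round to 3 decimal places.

z1 = atanh(0.183) = 0.185085,  z2 = atanh(0.076) = 0.076147
SE = √(1/(n1−3) + 1/(n2−3)) = √(1/85 + 1/193) = √(0.0117647 + 0.0051813) = √0.0169460 = 0.130177
z = (z1 − z2)/SE = (0.185085 − 0.076147) / 0.130177 = 0.108938 / 0.130177 = 0.837

0.837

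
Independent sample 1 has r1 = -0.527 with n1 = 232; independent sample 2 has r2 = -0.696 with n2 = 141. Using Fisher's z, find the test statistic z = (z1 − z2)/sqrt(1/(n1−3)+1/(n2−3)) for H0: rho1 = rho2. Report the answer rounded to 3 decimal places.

2.538

z1 = atanh(-0.527) = -0.585982,  z2 = atanh(-0.696) = -0.859500
SE = √(1/(n1−3) + 1/(n2−3)) = √(1/229 + 1/138) = √(0.0043668 + 0.0072464) = √0.0116132 = 0.107765
z = (z1 − z2)/SE = (-0.585982 − (-0.859500)) / 0.107765 = 0.273518 / 0.107765 = 2.538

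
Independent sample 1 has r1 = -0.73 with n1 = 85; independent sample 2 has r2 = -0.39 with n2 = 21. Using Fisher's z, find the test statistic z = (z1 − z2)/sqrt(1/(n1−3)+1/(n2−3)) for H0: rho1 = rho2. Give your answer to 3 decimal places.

z1 = atanh(-0.73) = -0.928727,  z2 = atanh(-0.39) = -0.411800
SE = √(1/(n1−3) + 1/(n2−3)) = √(1/82 + 1/18) = √(0.0121951 + 0.0555556) = √0.0677507 = 0.260290
z = (z1 − z2)/SE = (-0.928727 − (-0.411800)) / 0.260290 = -0.516927 / 0.260290 = -1.986

-1.986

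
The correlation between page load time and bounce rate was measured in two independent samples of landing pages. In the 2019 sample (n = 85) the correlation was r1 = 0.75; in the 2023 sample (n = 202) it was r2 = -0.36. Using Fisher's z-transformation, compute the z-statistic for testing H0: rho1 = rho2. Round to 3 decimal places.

Fisher z-transforms: z1 = atanh(0.75) = 0.972955, z2 = atanh(-0.36) = -0.376886; difference d = 1.349841
Var(d) = 1/82 + 1/199 = 0.0121951 + 0.0050251 = 0.0172202
z = d/√Var(d) = 1.349841 / √0.0172202 = 1.349841 / 0.131226 = 10.286

10.286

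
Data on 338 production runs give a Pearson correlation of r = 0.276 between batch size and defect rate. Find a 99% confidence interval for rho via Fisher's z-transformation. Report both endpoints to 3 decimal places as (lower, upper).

Fisher z: z_r = atanh(r) = ½·ln((1+0.276)/(1−0.276)) = 0.283347
SE(z) = 1/√(n−3) = 1/√335 = 0.054636
99% ⇒ z* = 2.576; margin = 2.576·0.054636 = 0.140742
CI on z-scale: (0.142605, 0.424089)
Back-transform: tanh(0.142605) = 0.141646, tanh(0.424089) = 0.400370

(0.142, 0.400)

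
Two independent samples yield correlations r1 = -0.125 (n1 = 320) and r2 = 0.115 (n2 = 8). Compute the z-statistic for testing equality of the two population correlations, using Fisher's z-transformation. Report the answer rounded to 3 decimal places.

-0.535

Fisher z-transforms: z1 = atanh(-0.125) = -0.125657, z2 = atanh(0.115) = 0.115511; difference d = -0.241168
Var(d) = 1/317 + 1/5 = 0.0031546 + 0.2000000 = 0.2031546
z = d/√Var(d) = -0.241168 / √0.2031546 = -0.241168 / 0.450727 = -0.535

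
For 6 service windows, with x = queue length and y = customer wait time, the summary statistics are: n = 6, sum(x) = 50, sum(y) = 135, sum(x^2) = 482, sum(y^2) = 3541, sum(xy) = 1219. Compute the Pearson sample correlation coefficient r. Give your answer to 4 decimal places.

0.5183

Numerator: nΣxy − (Σx)(Σy) = 6·1219 − (50)(135) = 564
Denominator: √[(nΣx²−(Σx)²)(nΣy²−(Σy)²)]
  nΣx²−(Σx)² = 6·482 − 2500 = 392;  nΣy²−(Σy)² = 6·3541 − 18225 = 3021
  √(392·3021) = √1184232 = 1088.2242
r = 564 / 1088.2242 = 0.5183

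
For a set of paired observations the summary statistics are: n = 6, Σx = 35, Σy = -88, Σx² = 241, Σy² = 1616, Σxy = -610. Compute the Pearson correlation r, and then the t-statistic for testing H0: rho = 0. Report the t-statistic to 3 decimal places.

-3.764

S_xy = nΣxy − ΣxΣy = 6·(-610) − 35·(-88) = -3660 − (-3080) = -580
S_xx = nΣx² − (Σx)² = 6·241 − 35² = 1446 − 1225 = 221
S_yy = nΣy² − (Σy)² = 6·1616 − (-88)² = 9696 − 7744 = 1952
r = S_xy / √(S_xx·S_yy) = -580 / √(221·1952) = -580 / √431392 = -580 / 656.8044 = -0.8831
t = r·√(n−2)/√(1−r²) = -0.8831·√4 / √(1−0.779866) = -1.766200 / 0.469184 = -3.764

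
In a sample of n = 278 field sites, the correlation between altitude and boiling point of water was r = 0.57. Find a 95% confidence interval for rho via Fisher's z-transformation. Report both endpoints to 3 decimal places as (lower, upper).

z_r = atanh(0.57) = 0.647523;  SE = 1/√(n−3) = 1/√275 = 0.060302
z-limits: 0.647523 ± 1.960·0.060302 = 0.647523 ± 0.118192 = [0.529331, 0.765715]
ρ-limits: (tanh 0.529331, tanh 0.765715) = (0.485, 0.644)

(0.485, 0.644)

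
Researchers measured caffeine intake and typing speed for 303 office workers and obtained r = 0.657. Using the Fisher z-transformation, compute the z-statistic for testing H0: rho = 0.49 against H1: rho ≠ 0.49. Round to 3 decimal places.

4.355

Fisher z: atanh(0.657) = 0.787517, atanh(0.49) = 0.536060
z = (z_r − z_0)·√(n−3) = (0.787517 − 0.536060)·√300 = 0.251457 · 17.320508 = 4.355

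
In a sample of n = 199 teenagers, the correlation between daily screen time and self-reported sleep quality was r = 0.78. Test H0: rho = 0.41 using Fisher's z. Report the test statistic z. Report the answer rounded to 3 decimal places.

8.537

z_r = atanh(0.78) = 1.045371,  z_0 = atanh(0.41) = 0.435611
SE = 1/√(n−3) = 1/√196 = 0.071429
z = (z_r − z_0)/SE = (1.045371 − 0.435611) / 0.071429 = 0.609760 / 0.071429 = 8.537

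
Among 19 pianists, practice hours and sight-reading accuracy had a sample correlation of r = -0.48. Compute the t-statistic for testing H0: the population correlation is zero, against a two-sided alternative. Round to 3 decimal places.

1 − r² = 1 − 0.2304 = 0.7696;  √(1−r²) = 0.877268
√(n−2) = √17 = 4.123106
t = r·√(n−2)/√(1−r²) = -0.48 · 4.123106 / 0.877268 = -2.256

-2.256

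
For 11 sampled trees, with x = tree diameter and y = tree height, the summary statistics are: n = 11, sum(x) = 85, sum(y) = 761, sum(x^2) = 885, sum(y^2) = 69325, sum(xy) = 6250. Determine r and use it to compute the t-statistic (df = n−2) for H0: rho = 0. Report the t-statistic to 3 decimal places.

0.579

Numerator: nΣxy − (Σx)(Σy) = 11·6250 − (85)(761) = 4065
Denominator: √[(nΣx²−(Σx)²)(nΣy²−(Σy)²)]
  nΣx²−(Σx)² = 11·885 − 7225 = 2510;  nΣy²−(Σy)² = 11·69325 − 579121 = 183454
  √(2510·183454) = √460469540 = 21458.5540
r = 4065 / 21458.5540 = 0.1894
t = r·√(n−2)/√(1−r²) = 0.1894·√9 / √(1−0.035872) = 0.568200 / 0.981900 = 0.579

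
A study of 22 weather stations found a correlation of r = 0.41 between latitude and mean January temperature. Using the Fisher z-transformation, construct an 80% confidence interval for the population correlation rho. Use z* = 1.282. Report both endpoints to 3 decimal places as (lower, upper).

(0.141, 0.623)

Fisher z: z_r = atanh(r) = ½·ln((1+0.41)/(1−0.41)) = 0.435611
SE(z) = 1/√(n−3) = 1/√19 = 0.229416
80% ⇒ z* = 1.282; margin = 1.282·0.229416 = 0.294111
CI on z-scale: (0.141500, 0.729722)
Back-transform: tanh(0.141500) = 0.140563, tanh(0.729722) = 0.622895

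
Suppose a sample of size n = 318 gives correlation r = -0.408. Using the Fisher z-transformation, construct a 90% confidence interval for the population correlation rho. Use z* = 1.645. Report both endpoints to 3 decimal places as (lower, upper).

Fisher z: z_r = atanh(r) = ½·ln((1+(-0.408))/(1−(-0.408))) = -0.433209
SE(z) = 1/√(n−3) = 1/√315 = 0.056344
90% ⇒ z* = 1.645; margin = 1.645·0.056344 = 0.092686
CI on z-scale: (-0.525895, -0.340523)
Back-transform: tanh(-0.525895) = -0.482237, tanh(-0.340523) = -0.327944

(-0.482, -0.328)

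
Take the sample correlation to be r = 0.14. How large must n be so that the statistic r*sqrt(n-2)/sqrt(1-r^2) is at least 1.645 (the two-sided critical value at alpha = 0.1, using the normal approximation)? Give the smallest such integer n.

138

r√(n−2)/√(1−r²) ≥ 1.645  ⇔  n−2 ≥ (1.645)²·(1−r²)/r²
(1−r²)/r² = (1−0.0196)/0.0196 = 50.0204
n ≥ 2 + 2.706025·50.0204 = 2 + 135.3565 = 137.3565
⌈137.3565⌉ = 138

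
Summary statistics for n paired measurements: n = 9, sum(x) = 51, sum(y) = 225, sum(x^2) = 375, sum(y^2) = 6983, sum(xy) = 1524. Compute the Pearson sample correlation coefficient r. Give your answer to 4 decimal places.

0.7286

Numerator: nΣxy − (Σx)(Σy) = 9·1524 − (51)(225) = 2241
Denominator: √[(nΣx²−(Σx)²)(nΣy²−(Σy)²)]
  nΣx²−(Σx)² = 9·375 − 2601 = 774;  nΣy²−(Σy)² = 9·6983 − 50625 = 12222
  √(774·12222) = √9459828 = 3075.6833
r = 2241 / 3075.6833 = 0.7286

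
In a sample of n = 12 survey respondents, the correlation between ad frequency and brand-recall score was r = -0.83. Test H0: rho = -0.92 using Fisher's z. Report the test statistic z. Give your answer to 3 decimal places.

Fisher z: atanh(-0.83) = -1.188136, atanh(-0.92) = -1.589027
z = (z_r − z_0)·√(n−3) = (-1.188136 − (-1.589027))·√9 = 0.400891 · 3.000000 = 1.203

1.203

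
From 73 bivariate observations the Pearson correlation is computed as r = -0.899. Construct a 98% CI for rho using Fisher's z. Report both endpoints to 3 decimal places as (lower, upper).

(-0.941, -0.830)

Fisher z: z_r = atanh(r) = ½·ln((1+(-0.899))/(1−(-0.899))) = -1.466981
SE(z) = 1/√(n−3) = 1/√70 = 0.119523
98% ⇒ z* = 2.326; margin = 2.326·0.119523 = 0.278010
CI on z-scale: (-1.744991, -1.188971)
Back-transform: tanh(-1.744991) = -0.940803, tanh(-1.188971) = -0.830259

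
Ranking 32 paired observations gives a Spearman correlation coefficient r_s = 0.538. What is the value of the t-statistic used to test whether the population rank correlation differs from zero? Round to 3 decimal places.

1 − r_s² = 1 − 0.289444 = 0.710556;  √(1−r_s²) = 0.842945
√(n−2) = √30 = 5.477226
t = r_s·√(n−2)/√(1−r_s²) = 0.538 · 5.477226 / 0.842945 = 3.496

3.496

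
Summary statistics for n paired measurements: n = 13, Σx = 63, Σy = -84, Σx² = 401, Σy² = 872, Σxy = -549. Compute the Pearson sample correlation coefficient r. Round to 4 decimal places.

-0.7996

Numerator: nΣxy − (Σx)(Σy) = 13·(-549) − (63)(-84) = -1845
Denominator: √[(nΣx²−(Σx)²)(nΣy²−(Σy)²)]
  nΣx²−(Σx)² = 13·401 − 3969 = 1244;  nΣy²−(Σy)² = 13·872 − 7056 = 4280
  √(1244·4280) = √5324320 = 2307.4488
r = -1845 / 2307.4488 = -0.7996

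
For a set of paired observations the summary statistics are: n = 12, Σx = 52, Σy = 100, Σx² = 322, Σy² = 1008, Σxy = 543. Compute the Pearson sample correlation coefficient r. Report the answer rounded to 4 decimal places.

Numerator: nΣxy − (Σx)(Σy) = 12·543 − (52)(100) = 1316
Denominator: √[(nΣx²−(Σx)²)(nΣy²−(Σy)²)]
  nΣx²−(Σx)² = 12·322 − 2704 = 1160;  nΣy²−(Σy)² = 12·1008 − 10000 = 2096
  √(1160·2096) = √2431360 = 1559.2819
r = 1316 / 1559.2819 = 0.8440

0.8440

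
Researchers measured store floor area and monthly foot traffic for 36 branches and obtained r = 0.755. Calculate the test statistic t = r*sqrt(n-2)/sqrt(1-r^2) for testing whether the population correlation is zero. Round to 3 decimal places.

1 − r² = 1 − 0.570025 = 0.429975;  √(1−r²) = 0.655725
√(n−2) = √34 = 5.830952
t = r·√(n−2)/√(1−r²) = 0.755 · 5.830952 / 0.655725 = 6.714

6.714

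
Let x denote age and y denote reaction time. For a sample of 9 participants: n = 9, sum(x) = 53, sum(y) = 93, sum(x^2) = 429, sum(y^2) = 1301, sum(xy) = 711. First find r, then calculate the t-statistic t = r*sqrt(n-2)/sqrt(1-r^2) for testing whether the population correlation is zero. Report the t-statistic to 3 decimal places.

3.781

S_xy = nΣxy − ΣxΣy = 9·711 − 53·93 = 6399 − 4929 = 1470
S_xx = nΣx² − (Σx)² = 9·429 − 53² = 3861 − 2809 = 1052
S_yy = nΣy² − (Σy)² = 9·1301 − 93² = 11709 − 8649 = 3060
r = S_xy / √(S_xx·S_yy) = 1470 / √(1052·3060) = 1470 / √3219120 = 1470 / 1794.1906 = 0.8193
t = r·√(n−2)/√(1−r²) = 0.8193·√7 / √(1−0.671252) = 2.167664 / 0.573366 = 3.781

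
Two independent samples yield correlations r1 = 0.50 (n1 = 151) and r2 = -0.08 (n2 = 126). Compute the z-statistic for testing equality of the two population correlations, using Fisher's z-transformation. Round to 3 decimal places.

z1 = atanh(0.50) = 0.549306,  z2 = atanh(-0.08) = -0.080171
SE = √(1/(n1−3) + 1/(n2−3)) = √(1/148 + 1/123) = √(0.0067568 + 0.0081301) = √0.0148869 = 0.122012
z = (z1 − z2)/SE = (0.549306 − (-0.080171)) / 0.122012 = 0.629477 / 0.122012 = 5.159

5.159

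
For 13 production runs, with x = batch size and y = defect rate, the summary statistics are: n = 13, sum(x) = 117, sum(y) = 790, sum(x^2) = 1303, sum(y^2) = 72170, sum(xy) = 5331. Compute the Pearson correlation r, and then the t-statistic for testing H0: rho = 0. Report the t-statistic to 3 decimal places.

-3.479

Numerator: nΣxy − (Σx)(Σy) = 13·5331 − (117)(790) = -23127
Denominator: √[(nΣx²−(Σx)²)(nΣy²−(Σy)²)]
  nΣx²−(Σx)² = 13·1303 − 13689 = 3250;  nΣy²−(Σy)² = 13·72170 − 624100 = 314110
  √(3250·314110) = √1020857500 = 31950.8607
r = -23127 / 31950.8607 = -0.7238
t = r·√(n−2)/√(1−r²) = -0.7238·√11 / √(1−0.523886) = -2.400573 / 0.690010 = -3.479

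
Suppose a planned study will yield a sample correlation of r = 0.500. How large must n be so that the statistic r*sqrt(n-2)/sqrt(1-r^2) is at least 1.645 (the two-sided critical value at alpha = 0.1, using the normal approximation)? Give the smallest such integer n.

r√(n−2)/√(1−r²) ≥ 1.645  ⇔  n−2 ≥ (1.645)²·(1−r²)/r²
(1−r²)/r² = (1−0.250000)/0.250000 = 3.0000
n ≥ 2 + 2.706025·3.0000 = 2 + 8.1181 = 10.1181
⌈10.1181⌉ = 11

11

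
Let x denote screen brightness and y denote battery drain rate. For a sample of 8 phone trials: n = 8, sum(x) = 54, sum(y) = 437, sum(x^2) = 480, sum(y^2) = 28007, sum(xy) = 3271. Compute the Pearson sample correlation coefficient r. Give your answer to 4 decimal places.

Numerator: nΣxy − (Σx)(Σy) = 8·3271 − (54)(437) = 2570
Denominator: √[(nΣx²−(Σx)²)(nΣy²−(Σy)²)]
  nΣx²−(Σx)² = 8·480 − 2916 = 924;  nΣy²−(Σy)² = 8·28007 − 190969 = 33087
  √(924·33087) = √30572388 = 5529.2303
r = 2570 / 5529.2303 = 0.4648

0.4648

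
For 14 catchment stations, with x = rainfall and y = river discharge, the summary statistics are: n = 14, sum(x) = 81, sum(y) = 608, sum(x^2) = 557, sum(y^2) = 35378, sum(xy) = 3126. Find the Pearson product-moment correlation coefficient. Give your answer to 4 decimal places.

-0.4399

S_xy = nΣxy − ΣxΣy = 14·3126 − 81·608 = 43764 − 49248 = -5484
S_xx = nΣx² − (Σx)² = 14·557 − 81² = 7798 − 6561 = 1237
S_yy = nΣy² − (Σy)² = 14·35378 − 608² = 495292 − 369664 = 125628
r = S_xy / √(S_xx·S_yy) = -5484 / √(1237·125628) = -5484 / √155401836 = -5484 / 12466.0273 = -0.4399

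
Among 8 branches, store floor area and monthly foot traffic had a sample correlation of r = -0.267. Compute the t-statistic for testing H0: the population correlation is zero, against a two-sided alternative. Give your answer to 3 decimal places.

-0.679

1 − r² = 1 − 0.071289 = 0.928711;  √(1−r²) = 0.963697
√(n−2) = √6 = 2.449490
t = r·√(n−2)/√(1−r²) = -0.267 · 2.449490 / 0.963697 = -0.679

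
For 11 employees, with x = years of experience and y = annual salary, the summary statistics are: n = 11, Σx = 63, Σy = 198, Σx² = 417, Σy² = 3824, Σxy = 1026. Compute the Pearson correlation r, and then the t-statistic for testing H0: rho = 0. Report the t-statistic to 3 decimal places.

S_xy = nΣxy − ΣxΣy = 11·1026 − 63·198 = 11286 − 12474 = -1188
S_xx = nΣx² − (Σx)² = 11·417 − 63² = 4587 − 3969 = 618
S_yy = nΣy² − (Σy)² = 11·3824 − 198² = 42064 − 39204 = 2860
r = S_xy / √(S_xx·S_yy) = -1188 / √(618·2860) = -1188 / √1767480 = -1188 / 1329.4661 = -0.8936
t = r·√(n−2)/√(1−r²) = -0.8936·√9 / √(1−0.798521) = -2.680800 / 0.448864 = -5.972

-5.972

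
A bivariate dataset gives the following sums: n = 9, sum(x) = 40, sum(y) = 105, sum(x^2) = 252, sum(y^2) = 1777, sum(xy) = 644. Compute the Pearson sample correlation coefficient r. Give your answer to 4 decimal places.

0.8761

S_xy = nΣxy − ΣxΣy = 9·644 − 40·105 = 5796 − 4200 = 1596
S_xx = nΣx² − (Σx)² = 9·252 − 40² = 2268 − 1600 = 668
S_yy = nΣy² − (Σy)² = 9·1777 − 105² = 15993 − 11025 = 4968
r = S_xy / √(S_xx·S_yy) = 1596 / √(668·4968) = 1596 / √3318624 = 1596 / 1821.7091 = 0.8761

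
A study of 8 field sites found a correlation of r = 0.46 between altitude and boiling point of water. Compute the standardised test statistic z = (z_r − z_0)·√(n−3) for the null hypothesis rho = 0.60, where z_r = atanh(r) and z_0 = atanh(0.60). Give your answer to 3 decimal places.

z_r = atanh(0.46) = 0.497311,  z_0 = atanh(0.60) = 0.693147
SE = 1/√(n−3) = 1/√5 = 0.447214
z = (z_r − z_0)/SE = (0.497311 − 0.693147) / 0.447214 = -0.195836 / 0.447214 = -0.438

-0.438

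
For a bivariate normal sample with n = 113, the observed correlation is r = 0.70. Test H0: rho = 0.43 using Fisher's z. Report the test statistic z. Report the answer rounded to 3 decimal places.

4.273

Fisher z: atanh(0.70) = 0.867301, atanh(0.43) = 0.459897
z = (z_r − z_0)·√(n−3) = (0.867301 − 0.459897)·√110 = 0.407404 · 10.488088 = 4.273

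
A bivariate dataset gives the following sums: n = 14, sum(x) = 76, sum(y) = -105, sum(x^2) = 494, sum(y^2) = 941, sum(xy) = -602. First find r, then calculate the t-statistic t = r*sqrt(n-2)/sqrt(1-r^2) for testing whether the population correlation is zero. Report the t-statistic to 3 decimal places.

S_xy = nΣxy − ΣxΣy = 14·(-602) − 76·(-105) = -8428 − (-7980) = -448
S_xx = nΣx² − (Σx)² = 14·494 − 76² = 6916 − 5776 = 1140
S_yy = nΣy² − (Σy)² = 14·941 − (-105)² = 13174 − 11025 = 2149
r = S_xy / √(S_xx·S_yy) = -448 / √(1140·2149) = -448 / √2449860 = -448 / 1565.2029 = -0.2862
t = r·√(n−2)/√(1−r²) = -0.2862·√12 / √(1−0.081910) = -0.991426 / 0.958170 = -1.035

-1.035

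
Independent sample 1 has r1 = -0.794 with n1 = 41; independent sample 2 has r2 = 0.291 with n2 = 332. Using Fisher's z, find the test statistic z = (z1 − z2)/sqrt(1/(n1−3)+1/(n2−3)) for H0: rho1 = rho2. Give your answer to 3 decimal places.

-8.065

z1 = atanh(-0.794) = -1.082163,  z2 = atanh(0.291) = 0.299658
SE = √(1/(n1−3) + 1/(n2−3)) = √(1/38 + 1/329) = √(0.0263158 + 0.0030395) = √0.0293553 = 0.171334
z = (z1 − z2)/SE = (-1.082163 − 0.299658) / 0.171334 = -1.381821 / 0.171334 = -8.065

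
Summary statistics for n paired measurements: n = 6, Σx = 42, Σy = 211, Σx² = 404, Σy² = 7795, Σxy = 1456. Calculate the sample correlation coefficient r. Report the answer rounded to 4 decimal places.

-0.1034

Numerator: nΣxy − (Σx)(Σy) = 6·1456 − (42)(211) = -126
Denominator: √[(nΣx²−(Σx)²)(nΣy²−(Σy)²)]
  nΣx²−(Σx)² = 6·404 − 1764 = 660;  nΣy²−(Σy)² = 6·7795 − 44521 = 2249
  √(660·2249) = √1484340 = 1218.3349
r = -126 / 1218.3349 = -0.1034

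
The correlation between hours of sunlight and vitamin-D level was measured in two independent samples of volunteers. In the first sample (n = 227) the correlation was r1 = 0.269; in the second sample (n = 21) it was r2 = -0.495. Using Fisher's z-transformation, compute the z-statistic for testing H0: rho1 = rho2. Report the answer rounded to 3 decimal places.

Fisher z-transforms: z1 = atanh(0.269) = 0.275786, z2 = atanh(-0.495) = -0.542662; difference d = 0.818448
Var(d) = 1/224 + 1/18 = 0.0044643 + 0.0555556 = 0.0600199
z = d/√Var(d) = 0.818448 / √0.0600199 = 0.818448 / 0.244990 = 3.341

3.341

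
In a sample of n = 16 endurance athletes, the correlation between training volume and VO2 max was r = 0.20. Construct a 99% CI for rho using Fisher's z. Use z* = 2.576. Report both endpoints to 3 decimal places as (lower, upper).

(-0.471, 0.725)

Fisher z: z_r = atanh(r) = ½·ln((1+0.20)/(1−0.20)) = 0.202733
SE(z) = 1/√(n−3) = 1/√13 = 0.277350
99% ⇒ z* = 2.576; margin = 2.576·0.277350 = 0.714454
CI on z-scale: (-0.511721, 0.917187)
Back-transform: tanh(-0.511721) = -0.471285, tanh(0.917187) = 0.724564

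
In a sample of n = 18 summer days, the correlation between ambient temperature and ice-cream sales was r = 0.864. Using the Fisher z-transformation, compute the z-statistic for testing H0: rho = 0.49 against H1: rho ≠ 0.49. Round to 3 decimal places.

Fisher z: atanh(0.864) = 1.308913, atanh(0.49) = 0.536060
z = (z_r − z_0)·√(n−3) = (1.308913 − 0.536060)·√15 = 0.772853 · 3.872983 = 2.993

2.993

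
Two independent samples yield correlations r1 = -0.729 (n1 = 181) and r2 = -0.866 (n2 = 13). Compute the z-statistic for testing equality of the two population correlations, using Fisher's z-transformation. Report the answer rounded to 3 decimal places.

Fisher z-transforms: z1 = atanh(-0.729) = -0.926590, z2 = atanh(-0.866) = -1.316856; difference d = 0.390266
Var(d) = 1/178 + 1/10 = 0.0056180 + 0.1000000 = 0.1056180
z = d/√Var(d) = 0.390266 / √0.1056180 = 0.390266 / 0.324989 = 1.201

1.201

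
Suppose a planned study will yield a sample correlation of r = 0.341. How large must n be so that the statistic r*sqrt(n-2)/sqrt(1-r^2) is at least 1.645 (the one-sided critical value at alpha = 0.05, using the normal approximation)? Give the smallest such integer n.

Need r·√(n−2)/√(1−r²) ≥ 1.645
√(n−2) ≥ 1.645·√(1−0.116281) / 0.341 = 1.645·0.940063 / 0.341 = 4.5349
n−2 ≥ 20.5653  ⇒  n ≥ 22.5653
Smallest integer n = 23

23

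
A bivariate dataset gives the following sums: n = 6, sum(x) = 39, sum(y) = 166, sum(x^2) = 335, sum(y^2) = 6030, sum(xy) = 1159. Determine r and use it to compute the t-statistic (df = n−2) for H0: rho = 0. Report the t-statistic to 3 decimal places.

0.481

S_xy = nΣxy − ΣxΣy = 6·1159 − 39·166 = 6954 − 6474 = 480
S_xx = nΣx² − (Σx)² = 6·335 − 39² = 2010 − 1521 = 489
S_yy = nΣy² − (Σy)² = 6·6030 − 166² = 36180 − 27556 = 8624
r = S_xy / √(S_xx·S_yy) = 480 / √(489·8624) = 480 / √4217136 = 480 / 2053.5667 = 0.2337
t = r·√(n−2)/√(1−r²) = 0.2337·√4 / √(1−0.054616) = 0.467400 / 0.972309 = 0.481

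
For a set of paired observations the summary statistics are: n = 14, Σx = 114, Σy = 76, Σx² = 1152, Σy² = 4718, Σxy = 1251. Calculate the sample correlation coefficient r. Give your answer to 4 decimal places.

0.6441

Numerator: nΣxy − (Σx)(Σy) = 14·1251 − (114)(76) = 8850
Denominator: √[(nΣx²−(Σx)²)(nΣy²−(Σy)²)]
  nΣx²−(Σx)² = 14·1152 − 12996 = 3132;  nΣy²−(Σy)² = 14·4718 − 5776 = 60276
  √(3132·60276) = √188784432 = 13739.8847
r = 8850 / 13739.8847 = 0.6441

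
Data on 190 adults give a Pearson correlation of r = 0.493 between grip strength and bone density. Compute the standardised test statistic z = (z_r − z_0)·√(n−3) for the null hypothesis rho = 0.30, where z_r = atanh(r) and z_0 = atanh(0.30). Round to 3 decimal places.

3.152

Fisher z: atanh(0.493) = 0.540016, atanh(0.30) = 0.309520
z = (z_r − z_0)·√(n−3) = (0.540016 − 0.309520)·√187 = 0.230496 · 13.674794 = 3.152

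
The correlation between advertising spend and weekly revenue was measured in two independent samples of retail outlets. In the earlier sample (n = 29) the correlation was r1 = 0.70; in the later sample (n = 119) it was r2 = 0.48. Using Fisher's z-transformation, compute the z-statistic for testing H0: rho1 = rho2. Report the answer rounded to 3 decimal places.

z1 = atanh(0.70) = 0.867301,  z2 = atanh(0.48) = 0.522984
SE = √(1/(n1−3) + 1/(n2−3)) = √(1/26 + 1/116) = √(0.0384615 + 0.0086207) = √0.0470822 = 0.216984
z = (z1 − z2)/SE = (0.867301 − 0.522984) / 0.216984 = 0.344317 / 0.216984 = 1.587

1.587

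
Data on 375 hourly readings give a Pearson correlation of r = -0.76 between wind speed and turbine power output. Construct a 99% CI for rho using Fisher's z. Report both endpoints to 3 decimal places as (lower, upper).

(-0.811, -0.698)

Fisher z: z_r = atanh(r) = ½·ln((1+(-0.76))/(1−(-0.76))) = -0.996215
SE(z) = 1/√(n−3) = 1/√372 = 0.051848
99% ⇒ z* = 2.576; margin = 2.576·0.051848 = 0.133560
CI on z-scale: (-1.129775, -0.862655)
Back-transform: tanh(-1.129775) = -0.810942, tanh(-0.862655) = -0.697623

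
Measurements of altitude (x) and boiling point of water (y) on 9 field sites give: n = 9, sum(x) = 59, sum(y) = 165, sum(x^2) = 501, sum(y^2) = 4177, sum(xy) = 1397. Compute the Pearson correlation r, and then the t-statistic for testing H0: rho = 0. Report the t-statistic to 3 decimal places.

Numerator: nΣxy − (Σx)(Σy) = 9·1397 − (59)(165) = 2838
Denominator: √[(nΣx²−(Σx)²)(nΣy²−(Σy)²)]
  nΣx²−(Σx)² = 9·501 − 3481 = 1028;  nΣy²−(Σy)² = 9·4177 − 27225 = 10368
  √(1028·10368) = √10658304 = 3264.7058
r = 2838 / 3264.7058 = 0.8693
t = r·√(n−2)/√(1−r²) = 0.8693·√7 / √(1−0.755682) = 2.299952 / 0.494285 = 4.653

4.653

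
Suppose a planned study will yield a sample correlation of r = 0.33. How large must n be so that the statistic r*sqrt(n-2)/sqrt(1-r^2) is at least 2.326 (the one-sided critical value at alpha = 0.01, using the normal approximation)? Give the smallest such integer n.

47

r√(n−2)/√(1−r²) ≥ 2.326  ⇔  n−2 ≥ (2.326)²·(1−r²)/r²
(1−r²)/r² = (1−0.1089)/0.1089 = 8.1827
n ≥ 2 + 5.410276·8.1827 = 2 + 44.2707 = 46.2707
⌈46.2707⌉ = 47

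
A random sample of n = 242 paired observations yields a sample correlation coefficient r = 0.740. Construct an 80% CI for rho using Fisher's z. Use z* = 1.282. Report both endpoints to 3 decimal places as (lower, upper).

Fisher z: z_r = atanh(r) = ½·ln((1+0.740)/(1−0.740)) = 0.950479
SE(z) = 1/√(n−3) = 1/√239 = 0.064685
80% ⇒ z* = 1.282; margin = 1.282·0.064685 = 0.082926
CI on z-scale: (0.867553, 1.033405)
Back-transform: tanh(0.867553) = 0.700129, tanh(1.033405) = 0.775270

(0.700, 0.775)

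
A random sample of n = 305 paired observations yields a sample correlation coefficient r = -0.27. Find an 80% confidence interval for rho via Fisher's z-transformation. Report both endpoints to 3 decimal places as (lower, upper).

Fisher z: z_r = atanh(r) = ½·ln((1+(-0.27))/(1−(-0.27))) = -0.276864
SE(z) = 1/√(n−3) = 1/√302 = 0.057544
80% ⇒ z* = 1.282; margin = 1.282·0.057544 = 0.073771
CI on z-scale: (-0.350635, -0.203093)
Back-transform: tanh(-0.350635) = -0.336939, tanh(-0.203093) = -0.200346

(-0.337, -0.200)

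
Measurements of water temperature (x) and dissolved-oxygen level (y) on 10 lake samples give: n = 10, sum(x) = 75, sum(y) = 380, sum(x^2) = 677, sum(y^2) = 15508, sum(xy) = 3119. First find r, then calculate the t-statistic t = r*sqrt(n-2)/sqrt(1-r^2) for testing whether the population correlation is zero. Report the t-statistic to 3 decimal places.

Numerator: nΣxy − (Σx)(Σy) = 10·3119 − (75)(380) = 2690
Denominator: √[(nΣx²−(Σx)²)(nΣy²−(Σy)²)]
  nΣx²−(Σx)² = 10·677 − 5625 = 1145;  nΣy²−(Σy)² = 10·15508 − 144400 = 10680
  √(1145·10680) = √12228600 = 3496.9415
r = 2690 / 3496.9415 = 0.7692
t = r·√(n−2)/√(1−r²) = 0.7692·√8 / √(1−0.591669) = 2.175626 / 0.639008 = 3.405

3.405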